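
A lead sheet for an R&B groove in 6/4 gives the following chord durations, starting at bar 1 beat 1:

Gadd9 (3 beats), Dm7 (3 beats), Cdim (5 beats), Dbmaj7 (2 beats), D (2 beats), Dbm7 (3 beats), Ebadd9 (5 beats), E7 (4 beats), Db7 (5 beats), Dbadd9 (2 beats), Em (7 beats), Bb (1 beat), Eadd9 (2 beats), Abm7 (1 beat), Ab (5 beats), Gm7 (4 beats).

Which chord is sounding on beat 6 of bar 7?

Beat 6 of bar 7 is beat (7−1)×6 + 6 = 42 overall.
Running totals: Gadd9 ends at 3, Dm7 ends at 6, Cdim ends at 11, Dbmaj7 ends at 13, D ends at 15, Dbm7 ends at 18, Ebadd9 ends at 23, E7 ends at 27, Db7 ends at 32, Dbadd9 ends at 34, Em ends at 41, Bb ends at 42.
Beat 42 falls within Bb.

Bb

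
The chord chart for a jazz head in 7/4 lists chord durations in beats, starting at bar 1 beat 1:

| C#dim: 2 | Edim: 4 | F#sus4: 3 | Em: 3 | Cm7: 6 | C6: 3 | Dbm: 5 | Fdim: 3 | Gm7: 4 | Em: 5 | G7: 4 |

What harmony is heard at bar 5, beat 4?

Beat 4 of bar 5 is beat (5−1)×7 + 4 = 32 overall.
Running totals: C#dim ends at 2, Edim ends at 6, F#sus4 ends at 9, Em ends at 12, Cm7 ends at 18, C6 ends at 21, Dbm ends at 26, Fdim ends at 29, Gm7 ends at 33.
Beat 32 falls within Gm7.

Gm7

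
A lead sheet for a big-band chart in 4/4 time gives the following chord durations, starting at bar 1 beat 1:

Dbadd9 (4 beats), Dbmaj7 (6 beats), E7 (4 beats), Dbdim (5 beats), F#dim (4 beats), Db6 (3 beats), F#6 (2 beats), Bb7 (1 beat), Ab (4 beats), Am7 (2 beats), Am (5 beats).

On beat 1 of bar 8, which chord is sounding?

Bb7

Beat 1 of bar 8 is beat (8−1)×4 + 1 = 29 overall.
Running totals: Dbadd9 ends at 4, Dbmaj7 ends at 10, E7 ends at 14, Dbdim ends at 19, F#dim ends at 23, Db6 ends at 26, F#6 ends at 28, Bb7 ends at 29.
Beat 29 falls within Bb7.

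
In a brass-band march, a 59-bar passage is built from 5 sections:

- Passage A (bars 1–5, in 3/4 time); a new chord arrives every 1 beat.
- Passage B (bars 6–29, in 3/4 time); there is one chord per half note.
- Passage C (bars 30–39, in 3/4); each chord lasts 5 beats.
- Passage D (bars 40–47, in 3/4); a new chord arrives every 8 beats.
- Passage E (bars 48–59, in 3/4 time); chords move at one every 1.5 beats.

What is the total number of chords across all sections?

84 chords

A: 5·3 = 15 beats, 15/1 = 15 chords.
B: 24·3 = 72 beats, 72/2 = 36 chords.
C: 10·3 = 30 beats, 30/5 = 6 chords.
D: 8·3 = 24 beats, 24/8 = 3 chords.
E: 12·3 = 36 beats, 36/1.5 = 24 chords.
Total: 15 + 36 + 6 + 3 + 24 = 84.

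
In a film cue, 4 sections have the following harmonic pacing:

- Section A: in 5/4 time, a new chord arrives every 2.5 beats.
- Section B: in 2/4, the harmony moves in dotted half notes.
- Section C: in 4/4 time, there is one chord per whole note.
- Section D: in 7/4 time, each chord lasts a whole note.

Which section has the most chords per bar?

Section A

A: 5/2.5 = 2 chords/bar.
B: 2/3 = 2/3 chords/bar.
C: 4/4 = 1 chord/bar.
D: 7/4 = 1.75 chords/bar.
Fastest is A at 2 chords/bar.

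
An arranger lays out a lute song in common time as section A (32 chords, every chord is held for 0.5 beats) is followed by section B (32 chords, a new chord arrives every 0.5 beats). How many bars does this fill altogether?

A: 32 × 0.5 = 16 beats = 4 bars.
B: 32 × 0.5 = 16 beats = 4 bars.
Total: 4 + 4 = 8 bars.

8 bars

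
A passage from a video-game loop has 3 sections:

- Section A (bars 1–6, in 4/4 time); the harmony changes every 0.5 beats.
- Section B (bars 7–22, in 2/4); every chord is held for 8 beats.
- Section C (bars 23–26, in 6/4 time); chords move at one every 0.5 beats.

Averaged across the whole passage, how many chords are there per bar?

50/13 chords per bar

A: 6 bars of 4 beats is 24 beats; at 0.5 beats each that's 48 chords.
B: 16 bars of 2 beats is 32 beats; at 8 beats each that's 4 chords.
C: 4 bars of 6 beats is 24 beats; at 0.5 beats each that's 48 chords.
Overall: 100 chords over 26 bars → 100/26 = 50/13 chords per bar.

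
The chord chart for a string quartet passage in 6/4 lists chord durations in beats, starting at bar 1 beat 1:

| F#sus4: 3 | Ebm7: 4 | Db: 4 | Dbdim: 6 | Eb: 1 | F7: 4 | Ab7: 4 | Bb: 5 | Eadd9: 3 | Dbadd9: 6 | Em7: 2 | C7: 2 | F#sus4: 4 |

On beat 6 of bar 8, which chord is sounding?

Beat 6 of bar 8 is beat (8−1)×6 + 6 = 48 overall.
Running totals: F#sus4 ends at 3, Ebm7 ends at 7, Db ends at 11, Dbdim ends at 17, Eb ends at 18, F7 ends at 22, Ab7 ends at 26, Bb ends at 31, Eadd9 ends at 34, Dbadd9 ends at 40, Em7 ends at 42, C7 ends at 44, F#sus4 ends at 48.
Beat 48 falls within F#sus4.

F#sus4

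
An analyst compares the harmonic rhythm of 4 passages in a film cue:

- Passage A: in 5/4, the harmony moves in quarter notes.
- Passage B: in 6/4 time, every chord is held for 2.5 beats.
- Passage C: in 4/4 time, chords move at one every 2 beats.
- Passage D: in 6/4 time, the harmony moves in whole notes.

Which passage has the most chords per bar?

A: 5/1 = 5 chords/bar.
B: 6/2.5 = 2.4 chords/bar.
C: 4/2 = 2 chords/bar.
D: 6/4 = 1.5 chords/bar.
Fastest is A at 5 chords/bar.

Passage A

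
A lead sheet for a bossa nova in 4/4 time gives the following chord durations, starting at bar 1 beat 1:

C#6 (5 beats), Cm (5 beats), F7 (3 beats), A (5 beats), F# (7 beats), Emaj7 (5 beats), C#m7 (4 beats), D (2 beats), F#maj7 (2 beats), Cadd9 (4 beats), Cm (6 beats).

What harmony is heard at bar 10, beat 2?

F#maj7

Beat 2 of bar 10 is beat (10−1)×4 + 2 = 38 overall.
Running totals: C#6 ends at 5, Cm ends at 10, F7 ends at 13, A ends at 18, F# ends at 25, Emaj7 ends at 30, C#m7 ends at 34, D ends at 36, F#maj7 ends at 38.
Beat 38 falls within F#maj7.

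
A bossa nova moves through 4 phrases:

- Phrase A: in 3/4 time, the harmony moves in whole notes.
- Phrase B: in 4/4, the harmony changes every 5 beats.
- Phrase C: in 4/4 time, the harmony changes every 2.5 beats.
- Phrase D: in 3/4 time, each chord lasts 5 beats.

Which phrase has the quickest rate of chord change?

Phrase C

A: 3 beats/bar ÷ 4 beats/chord = 0.75 chords/bar.
B: 4 beats/bar ÷ 5 beats/chord = 0.8 chords/bar.
C: 4 beats/bar ÷ 2.5 beats/chord = 1.6 chords/bar.
D: 3 beats/bar ÷ 5 beats/chord = 0.6 chords/bar.
Fastest is C at 1.6 chords/bar.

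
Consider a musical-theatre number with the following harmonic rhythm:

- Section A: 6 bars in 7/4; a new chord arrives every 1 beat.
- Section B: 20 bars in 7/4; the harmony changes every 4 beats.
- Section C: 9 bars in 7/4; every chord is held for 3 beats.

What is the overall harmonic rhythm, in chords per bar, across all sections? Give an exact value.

2.8 chords per bar

A: 6 bars of 7 beats is 42 beats; at 1 beat each that's 42 chords.
B: 20 bars of 7 beats is 140 beats; at 4 beats each that's 35 chords.
C: 9 bars of 7 beats is 63 beats; at 3 beats each that's 21 chords.
Overall: 98 chords over 35 bars → 98/35 = 2.8 chords per bar.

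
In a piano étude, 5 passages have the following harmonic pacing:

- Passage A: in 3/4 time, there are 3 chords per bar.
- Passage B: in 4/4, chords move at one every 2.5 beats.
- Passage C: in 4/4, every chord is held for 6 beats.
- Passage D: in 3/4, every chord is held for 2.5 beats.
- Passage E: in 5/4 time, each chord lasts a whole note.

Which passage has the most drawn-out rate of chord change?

A: 3/1 = 3 chords/bar.
B: 4/2.5 = 1.6 chords/bar.
C: 4/6 = 2/3 chords/bar.
D: 3/2.5 = 1.2 chords/bar.
E: 5/4 = 1.25 chords/bar.
Slowest is C at 2/3 chords/bar.

Passage C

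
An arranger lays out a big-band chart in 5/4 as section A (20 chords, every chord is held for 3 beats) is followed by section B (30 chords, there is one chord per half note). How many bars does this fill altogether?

24 bars

A: 20 × 3 = 60 beats = 12 bars.
B: 30 × 2 = 60 beats = 12 bars.
Total: 12 + 12 = 24 bars.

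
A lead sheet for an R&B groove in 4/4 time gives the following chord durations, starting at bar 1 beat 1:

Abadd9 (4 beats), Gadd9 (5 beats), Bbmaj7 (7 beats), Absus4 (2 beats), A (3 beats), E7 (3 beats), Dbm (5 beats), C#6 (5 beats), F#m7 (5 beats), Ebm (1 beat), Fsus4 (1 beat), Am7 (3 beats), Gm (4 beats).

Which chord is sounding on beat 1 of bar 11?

Fsus4

Beat 1 of bar 11 is beat (11−1)×4 + 1 = 41 overall.
Running totals: Abadd9 ends at 4, Gadd9 ends at 9, Bbmaj7 ends at 16, Absus4 ends at 18, A ends at 21, E7 ends at 24, Dbm ends at 29, C#6 ends at 34, F#m7 ends at 39, Ebm ends at 40, Fsus4 ends at 41.
Beat 41 falls within Fsus4.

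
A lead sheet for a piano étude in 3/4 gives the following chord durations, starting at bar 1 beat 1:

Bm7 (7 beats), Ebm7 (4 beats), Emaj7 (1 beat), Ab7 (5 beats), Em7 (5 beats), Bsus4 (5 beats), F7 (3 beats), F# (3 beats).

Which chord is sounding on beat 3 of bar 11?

Beat 3 of bar 11 is beat (11−1)×3 + 3 = 33 overall.
Running totals: Bm7 ends at 7, Ebm7 ends at 11, Emaj7 ends at 12, Ab7 ends at 17, Em7 ends at 22, Bsus4 ends at 27, F7 ends at 30, F# ends at 33.
Beat 33 falls within F#.

F#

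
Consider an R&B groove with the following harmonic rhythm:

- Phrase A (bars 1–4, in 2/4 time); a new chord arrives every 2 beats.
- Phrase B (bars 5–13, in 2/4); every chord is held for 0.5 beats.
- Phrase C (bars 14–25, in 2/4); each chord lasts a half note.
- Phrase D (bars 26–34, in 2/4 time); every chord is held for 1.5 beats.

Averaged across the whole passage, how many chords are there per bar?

A: 4 bars of 2 beats is 8 beats; at 2 beats each that's 4 chords.
B: 9 bars of 2 beats is 18 beats; at 0.5 beats each that's 36 chords.
C: 12 bars of 2 beats is 24 beats; at 2 beats each that's 12 chords.
D: 9 bars of 2 beats is 18 beats; at 1.5 beats each that's 12 chords.
Overall: 64 chords over 34 bars → 64/34 = 32/17 chords per bar.

32/17 chords per bar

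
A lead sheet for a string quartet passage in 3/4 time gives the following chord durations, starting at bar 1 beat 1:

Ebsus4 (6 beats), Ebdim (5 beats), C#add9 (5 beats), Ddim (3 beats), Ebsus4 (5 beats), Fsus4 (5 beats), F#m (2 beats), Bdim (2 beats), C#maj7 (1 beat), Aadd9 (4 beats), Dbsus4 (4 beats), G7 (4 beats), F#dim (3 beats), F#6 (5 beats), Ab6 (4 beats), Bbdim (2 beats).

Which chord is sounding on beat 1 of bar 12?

C#maj7

Beat 1 of bar 12 is beat (12−1)×3 + 1 = 34 overall.
Running totals: Ebsus4 ends at 6, Ebdim ends at 11, C#add9 ends at 16, Ddim ends at 19, Ebsus4 ends at 24, Fsus4 ends at 29, F#m ends at 31, Bdim ends at 33, C#maj7 ends at 34.
Beat 34 falls within C#maj7.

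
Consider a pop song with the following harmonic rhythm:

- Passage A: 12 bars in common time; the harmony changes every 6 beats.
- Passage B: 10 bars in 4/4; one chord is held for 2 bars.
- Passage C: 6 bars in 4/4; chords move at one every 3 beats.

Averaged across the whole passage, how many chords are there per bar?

0.75 chords per bar

A: 12 × 4 = 48 beats ÷ 6 = 8 chords.
B: 10 × 4 = 40 beats ÷ 8 = 5 chords.
C: 6 × 4 = 24 beats ÷ 3 = 8 chords.
Overall: 21 chords over 28 bars → 21/28 = 0.75 chords per bar.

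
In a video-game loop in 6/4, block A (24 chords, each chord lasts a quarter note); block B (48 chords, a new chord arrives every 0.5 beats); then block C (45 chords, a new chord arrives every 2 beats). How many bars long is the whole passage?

23 bars

A: 24 × 1 = 24 beats = 4 bars.
B: 48 × 0.5 = 24 beats = 4 bars.
C: 45 × 2 = 90 beats = 15 bars.
Total: 4 + 4 + 15 = 23 bars.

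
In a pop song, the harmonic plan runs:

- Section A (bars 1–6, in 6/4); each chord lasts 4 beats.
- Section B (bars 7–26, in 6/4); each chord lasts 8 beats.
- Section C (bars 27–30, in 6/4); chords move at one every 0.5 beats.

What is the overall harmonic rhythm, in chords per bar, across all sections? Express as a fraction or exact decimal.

A: 6 × 6 = 36 beats ÷ 4 = 9 chords.
B: 20 × 6 = 120 beats ÷ 8 = 15 chords.
C: 4 × 6 = 24 beats ÷ 0.5 = 48 chords.
Overall: 72 chords over 30 bars → 72/30 = 2.4 chords per bar.

2.4 chords per bar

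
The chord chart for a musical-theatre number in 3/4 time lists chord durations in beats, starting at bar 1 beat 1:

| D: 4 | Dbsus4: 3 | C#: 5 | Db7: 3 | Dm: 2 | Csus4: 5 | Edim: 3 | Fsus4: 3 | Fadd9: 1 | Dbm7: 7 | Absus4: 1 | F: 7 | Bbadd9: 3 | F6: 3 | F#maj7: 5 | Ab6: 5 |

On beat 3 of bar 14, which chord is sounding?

Beat 3 of bar 14 is beat (14−1)×3 + 3 = 42 overall.
Running totals: D ends at 4, Dbsus4 ends at 7, C# ends at 12, Db7 ends at 15, Dm ends at 17, Csus4 ends at 22, Edim ends at 25, Fsus4 ends at 28, Fadd9 ends at 29, Dbm7 ends at 36, Absus4 ends at 37, F ends at 44.
Beat 42 falls within F.

F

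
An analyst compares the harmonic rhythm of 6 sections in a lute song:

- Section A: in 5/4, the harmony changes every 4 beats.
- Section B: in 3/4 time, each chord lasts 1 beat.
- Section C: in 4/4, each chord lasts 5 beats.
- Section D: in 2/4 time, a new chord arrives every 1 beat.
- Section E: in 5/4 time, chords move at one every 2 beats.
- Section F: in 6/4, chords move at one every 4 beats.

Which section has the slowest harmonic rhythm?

Section C

A: 5/4 = 1.25 chords/bar.
B: 3/1 = 3 chords/bar.
C: 4/5 = 0.8 chords/bar.
D: 2/1 = 2 chords/bar.
E: 5/2 = 2.5 chords/bar.
F: 6/4 = 1.5 chords/bar.
Slowest is C at 0.8 chords/bar.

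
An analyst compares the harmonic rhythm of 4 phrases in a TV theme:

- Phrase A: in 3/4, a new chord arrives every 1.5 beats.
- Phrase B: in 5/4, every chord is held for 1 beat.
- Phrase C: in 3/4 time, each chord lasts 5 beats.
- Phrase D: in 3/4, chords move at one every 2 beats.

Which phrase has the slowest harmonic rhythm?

Phrase C

A: 3 beats/bar ÷ 1.5 beats/chord = 2 chords/bar.
B: 5 beats/bar ÷ 1 beat/chord = 5 chords/bar.
C: 3 beats/bar ÷ 5 beats/chord = 0.6 chords/bar.
D: 3 beats/bar ÷ 2 beats/chord = 1.5 chords/bar.
Slowest is C at 0.6 chords/bar.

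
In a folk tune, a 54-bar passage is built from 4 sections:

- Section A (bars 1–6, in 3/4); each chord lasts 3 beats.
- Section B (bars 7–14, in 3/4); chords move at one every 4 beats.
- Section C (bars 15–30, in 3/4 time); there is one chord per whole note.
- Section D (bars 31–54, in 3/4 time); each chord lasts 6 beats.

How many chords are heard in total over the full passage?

36 chords

A has 18 beats and chords last 3 each, so 6 chords.
B has 24 beats and chords last 4 each, so 6 chords.
C has 48 beats and chords last 4 each, so 12 chords.
D has 72 beats and chords last 6 each, so 12 chords.
Total: 6 + 6 + 12 + 12 = 36.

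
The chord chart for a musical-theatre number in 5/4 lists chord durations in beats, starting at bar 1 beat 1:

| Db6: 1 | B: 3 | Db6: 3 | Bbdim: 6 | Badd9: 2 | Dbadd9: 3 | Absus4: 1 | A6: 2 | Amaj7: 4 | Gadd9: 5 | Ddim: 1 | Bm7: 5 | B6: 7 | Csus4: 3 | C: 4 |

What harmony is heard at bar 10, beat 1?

Beat 1 of bar 10 is beat (10−1)×5 + 1 = 46 overall.
Running totals: Db6 ends at 1, B ends at 4, Db6 ends at 7, Bbdim ends at 13, Badd9 ends at 15, Dbadd9 ends at 18, Absus4 ends at 19, A6 ends at 21, Amaj7 ends at 25, Gadd9 ends at 30, Ddim ends at 31, Bm7 ends at 36, B6 ends at 43, Csus4 ends at 46.
Beat 46 falls within Csus4.

Csus4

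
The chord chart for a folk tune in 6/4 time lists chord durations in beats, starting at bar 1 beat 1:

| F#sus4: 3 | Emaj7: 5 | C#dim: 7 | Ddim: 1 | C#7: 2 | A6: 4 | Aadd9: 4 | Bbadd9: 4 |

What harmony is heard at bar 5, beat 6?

Beat 6 of bar 5 is beat (5−1)×6 + 6 = 30 overall.
Running totals: F#sus4 ends at 3, Emaj7 ends at 8, C#dim ends at 15, Ddim ends at 16, C#7 ends at 18, A6 ends at 22, Aadd9 ends at 26, Bbadd9 ends at 30.
Beat 30 falls within Bbadd9.

Bbadd9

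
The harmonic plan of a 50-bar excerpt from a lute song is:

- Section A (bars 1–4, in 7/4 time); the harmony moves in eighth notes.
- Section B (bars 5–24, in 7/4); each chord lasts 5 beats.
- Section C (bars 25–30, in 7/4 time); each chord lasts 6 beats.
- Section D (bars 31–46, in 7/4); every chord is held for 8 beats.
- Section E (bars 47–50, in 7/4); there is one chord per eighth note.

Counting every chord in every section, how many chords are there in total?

161 chords

A has 28 beats and chords last 0.5 each, so 56 chords.
B has 140 beats and chords last 5 each, so 28 chords.
C has 42 beats and chords last 6 each, so 7 chords.
D has 112 beats and chords last 8 each, so 14 chords.
E has 28 beats and chords last 0.5 each, so 56 chords.
Total: 56 + 28 + 7 + 14 + 56 = 161.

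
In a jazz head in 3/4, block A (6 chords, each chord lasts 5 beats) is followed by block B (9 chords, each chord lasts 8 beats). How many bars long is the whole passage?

A: 6 × 5 = 30 beats = 10 bars.
B: 9 × 8 = 72 beats = 24 bars.
Total: 10 + 24 = 34 bars.

34 bars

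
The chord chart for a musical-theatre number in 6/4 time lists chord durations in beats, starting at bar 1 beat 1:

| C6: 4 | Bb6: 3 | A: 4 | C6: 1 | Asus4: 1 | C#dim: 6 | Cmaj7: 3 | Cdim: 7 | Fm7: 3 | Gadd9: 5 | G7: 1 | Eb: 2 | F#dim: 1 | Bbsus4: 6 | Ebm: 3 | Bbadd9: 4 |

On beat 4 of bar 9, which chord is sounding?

Bbadd9

Beat 4 of bar 9 is beat (9−1)×6 + 4 = 52 overall.
Running totals: C6 ends at 4, Bb6 ends at 7, A ends at 11, C6 ends at 12, Asus4 ends at 13, C#dim ends at 19, Cmaj7 ends at 22, Cdim ends at 29, Fm7 ends at 32, Gadd9 ends at 37, G7 ends at 38, Eb ends at 40, F#dim ends at 41, Bbsus4 ends at 47, Ebm ends at 50, Bbadd9 ends at 54.
Beat 52 falls within Bbadd9.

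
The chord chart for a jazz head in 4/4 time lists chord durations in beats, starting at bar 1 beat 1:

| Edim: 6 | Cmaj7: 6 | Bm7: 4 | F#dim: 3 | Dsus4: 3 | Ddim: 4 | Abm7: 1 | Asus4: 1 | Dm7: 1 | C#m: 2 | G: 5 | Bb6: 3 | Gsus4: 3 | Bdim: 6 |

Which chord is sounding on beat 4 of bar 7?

Beat 4 of bar 7 is beat (7−1)×4 + 4 = 28 overall.
Running totals: Edim ends at 6, Cmaj7 ends at 12, Bm7 ends at 16, F#dim ends at 19, Dsus4 ends at 22, Ddim ends at 26, Abm7 ends at 27, Asus4 ends at 28.
Beat 28 falls within Asus4.

Asus4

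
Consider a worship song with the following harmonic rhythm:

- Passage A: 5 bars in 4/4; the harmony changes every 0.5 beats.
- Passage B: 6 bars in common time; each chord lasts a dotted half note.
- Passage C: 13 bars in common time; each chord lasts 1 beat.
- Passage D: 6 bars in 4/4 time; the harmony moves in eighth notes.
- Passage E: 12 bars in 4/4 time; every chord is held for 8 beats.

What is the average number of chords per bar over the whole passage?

A: 5 bars of 4 beats is 20 beats; at 0.5 beats each that's 40 chords.
B: 6 bars of 4 beats is 24 beats; at 3 beats each that's 8 chords.
C: 13 bars of 4 beats is 52 beats; at 1 beat each that's 52 chords.
D: 6 bars of 4 beats is 24 beats; at 0.5 beats each that's 48 chords.
E: 12 bars of 4 beats is 48 beats; at 8 beats each that's 6 chords.
Overall: 154 chords over 42 bars → 154/42 = 11/3 chords per bar.

11/3 chords per bar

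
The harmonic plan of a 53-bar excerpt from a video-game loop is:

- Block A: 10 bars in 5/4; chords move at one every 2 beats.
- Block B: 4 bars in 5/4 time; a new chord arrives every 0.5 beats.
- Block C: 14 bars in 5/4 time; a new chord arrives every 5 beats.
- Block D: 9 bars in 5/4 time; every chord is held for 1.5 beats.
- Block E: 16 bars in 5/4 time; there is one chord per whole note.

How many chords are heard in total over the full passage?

129 chords

A: 10·5 = 50 beats, 50/2 = 25 chords.
B: 4·5 = 20 beats, 20/0.5 = 40 chords.
C: 14·5 = 70 beats, 70/5 = 14 chords.
D: 9·5 = 45 beats, 45/1.5 = 30 chords.
E: 16·5 = 80 beats, 80/4 = 20 chords.
Total: 25 + 40 + 14 + 30 + 20 = 129.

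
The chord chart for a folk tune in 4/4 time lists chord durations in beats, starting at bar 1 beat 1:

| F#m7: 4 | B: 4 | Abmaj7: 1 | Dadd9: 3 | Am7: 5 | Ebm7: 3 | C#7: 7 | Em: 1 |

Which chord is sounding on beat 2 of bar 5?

Ebm7

Beat 2 of bar 5 is beat (5−1)×4 + 2 = 18 overall.
Running totals: F#m7 ends at 4, B ends at 8, Abmaj7 ends at 9, Dadd9 ends at 12, Am7 ends at 17, Ebm7 ends at 20.
Beat 18 falls within Ebm7.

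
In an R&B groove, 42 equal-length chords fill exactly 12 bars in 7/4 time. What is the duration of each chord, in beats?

12 bars × 7 beats/bar = 84 beats total.
84 beats ÷ 42 chords = 2 beats per chord.
(That is a half note.)

2 beats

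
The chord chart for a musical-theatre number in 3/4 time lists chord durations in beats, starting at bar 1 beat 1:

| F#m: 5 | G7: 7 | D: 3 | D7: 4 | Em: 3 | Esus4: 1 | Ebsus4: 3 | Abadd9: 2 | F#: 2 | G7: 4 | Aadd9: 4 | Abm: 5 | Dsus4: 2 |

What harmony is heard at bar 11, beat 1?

Beat 1 of bar 11 is beat (11−1)×3 + 1 = 31 overall.
Running totals: F#m ends at 5, G7 ends at 12, D ends at 15, D7 ends at 19, Em ends at 22, Esus4 ends at 23, Ebsus4 ends at 26, Abadd9 ends at 28, F# ends at 30, G7 ends at 34.
Beat 31 falls within G7.

G7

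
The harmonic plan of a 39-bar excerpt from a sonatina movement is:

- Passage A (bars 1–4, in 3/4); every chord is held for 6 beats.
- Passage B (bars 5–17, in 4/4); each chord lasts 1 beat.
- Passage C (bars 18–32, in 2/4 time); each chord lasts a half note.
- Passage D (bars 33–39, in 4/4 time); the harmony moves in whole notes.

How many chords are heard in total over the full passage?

76 chords

A has 12 beats and chords last 6 each, so 2 chords.
B has 52 beats and chords last 1 each, so 52 chords.
C has 30 beats and chords last 2 each, so 15 chords.
D has 28 beats and chords last 4 each, so 7 chords.
Total: 2 + 52 + 15 + 7 = 76.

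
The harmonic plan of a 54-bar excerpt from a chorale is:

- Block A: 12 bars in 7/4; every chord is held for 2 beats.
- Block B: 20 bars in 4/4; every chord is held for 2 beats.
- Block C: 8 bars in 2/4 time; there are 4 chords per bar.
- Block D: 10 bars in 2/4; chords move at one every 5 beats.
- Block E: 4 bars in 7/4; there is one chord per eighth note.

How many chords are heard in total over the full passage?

A: 12 bars × 7 beats = 84 beats; 2 beats/chord → 42 chords.
B: 20 bars × 4 beats = 80 beats; 2 beats/chord → 40 chords.
C: 8 bars × 2 beats = 16 beats; 0.5 beats/chord → 32 chords.
D: 10 bars × 2 beats = 20 beats; 5 beats/chord → 4 chords.
E: 4 bars × 7 beats = 28 beats; 0.5 beats/chord → 56 chords.
Total: 42 + 40 + 32 + 4 + 56 = 174.

174 chords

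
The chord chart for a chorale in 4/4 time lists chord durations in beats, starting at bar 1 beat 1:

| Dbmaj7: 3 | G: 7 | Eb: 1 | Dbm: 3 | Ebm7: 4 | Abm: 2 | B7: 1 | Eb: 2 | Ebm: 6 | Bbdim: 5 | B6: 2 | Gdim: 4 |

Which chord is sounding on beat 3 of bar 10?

Beat 3 of bar 10 is beat (10−1)×4 + 3 = 39 overall.
Running totals: Dbmaj7 ends at 3, G ends at 10, Eb ends at 11, Dbm ends at 14, Ebm7 ends at 18, Abm ends at 20, B7 ends at 21, Eb ends at 23, Ebm ends at 29, Bbdim ends at 34, B6 ends at 36, Gdim ends at 40.
Beat 39 falls within Gdim.

Gdim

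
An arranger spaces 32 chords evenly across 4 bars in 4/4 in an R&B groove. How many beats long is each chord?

4 bars × 4 beats/bar = 16 beats total.
16 beats ÷ 32 chords = 0.5 beats per chord.
(That is an eighth note.)

0.5 beats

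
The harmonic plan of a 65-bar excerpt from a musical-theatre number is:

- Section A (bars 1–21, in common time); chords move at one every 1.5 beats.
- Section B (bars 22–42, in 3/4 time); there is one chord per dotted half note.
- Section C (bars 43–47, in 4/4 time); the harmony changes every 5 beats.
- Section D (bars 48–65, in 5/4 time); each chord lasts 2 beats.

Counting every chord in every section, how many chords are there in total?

126 chords

A: 21 bars × 4 beats = 84 beats; 1.5 beats/chord → 56 chords.
B: 21 bars × 3 beats = 63 beats; 3 beats/chord → 21 chords.
C: 5 bars × 4 beats = 20 beats; 5 beats/chord → 4 chords.
D: 18 bars × 5 beats = 90 beats; 2 beats/chord → 45 chords.
Total: 56 + 21 + 4 + 45 = 126.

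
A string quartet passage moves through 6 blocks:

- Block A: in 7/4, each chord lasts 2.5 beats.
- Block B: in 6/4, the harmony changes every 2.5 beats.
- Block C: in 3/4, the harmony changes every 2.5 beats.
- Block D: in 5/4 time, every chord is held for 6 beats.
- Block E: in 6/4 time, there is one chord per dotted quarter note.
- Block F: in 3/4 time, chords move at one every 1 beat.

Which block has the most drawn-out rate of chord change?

Block D

A: 7 beats/bar ÷ 2.5 beats/chord = 2.8 chords/bar.
B: 6 beats/bar ÷ 2.5 beats/chord = 2.4 chords/bar.
C: 3 beats/bar ÷ 2.5 beats/chord = 1.2 chords/bar.
D: 5 beats/bar ÷ 6 beats/chord = 5/6 chords/bar.
E: 6 beats/bar ÷ 1.5 beats/chord = 4 chords/bar.
F: 3 beats/bar ÷ 1 beat/chord = 3 chords/bar.
Slowest is D at 5/6 chords/bar.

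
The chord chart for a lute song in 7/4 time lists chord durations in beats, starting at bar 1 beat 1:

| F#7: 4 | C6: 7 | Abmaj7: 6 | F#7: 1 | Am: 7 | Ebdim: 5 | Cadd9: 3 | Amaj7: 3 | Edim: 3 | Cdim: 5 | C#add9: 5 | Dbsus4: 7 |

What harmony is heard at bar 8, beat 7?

Dbsus4

Beat 7 of bar 8 is beat (8−1)×7 + 7 = 56 overall.
Running totals: F#7 ends at 4, C6 ends at 11, Abmaj7 ends at 17, F#7 ends at 18, Am ends at 25, Ebdim ends at 30, Cadd9 ends at 33, Amaj7 ends at 36, Edim ends at 39, Cdim ends at 44, C#add9 ends at 49, Dbsus4 ends at 56.
Beat 56 falls within Dbsus4.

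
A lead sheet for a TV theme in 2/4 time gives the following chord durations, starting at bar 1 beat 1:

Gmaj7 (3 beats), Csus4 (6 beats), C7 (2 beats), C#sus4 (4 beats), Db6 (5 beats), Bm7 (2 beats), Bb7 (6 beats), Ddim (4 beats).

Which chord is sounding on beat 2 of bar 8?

Db6

Beat 2 of bar 8 is beat (8−1)×2 + 2 = 16 overall.
Running totals: Gmaj7 ends at 3, Csus4 ends at 9, C7 ends at 11, C#sus4 ends at 15, Db6 ends at 20.
Beat 16 falls within Db6.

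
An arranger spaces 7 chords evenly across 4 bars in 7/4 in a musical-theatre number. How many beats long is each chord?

4 beats

4 bars × 7 beats/bar = 28 beats total.
28 beats ÷ 7 chords = 4 beats per chord.
(That is a whole note.)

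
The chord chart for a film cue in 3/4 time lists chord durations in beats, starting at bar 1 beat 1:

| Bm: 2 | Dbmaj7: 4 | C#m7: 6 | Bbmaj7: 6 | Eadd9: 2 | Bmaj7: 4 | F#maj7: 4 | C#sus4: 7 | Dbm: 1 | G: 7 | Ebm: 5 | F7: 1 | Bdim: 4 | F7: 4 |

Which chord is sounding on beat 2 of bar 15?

Beat 2 of bar 15 is beat (15−1)×3 + 2 = 44 overall.
Running totals: Bm ends at 2, Dbmaj7 ends at 6, C#m7 ends at 12, Bbmaj7 ends at 18, Eadd9 ends at 20, Bmaj7 ends at 24, F#maj7 ends at 28, C#sus4 ends at 35, Dbm ends at 36, G ends at 43, Ebm ends at 48.
Beat 44 falls within Ebm.

Ebm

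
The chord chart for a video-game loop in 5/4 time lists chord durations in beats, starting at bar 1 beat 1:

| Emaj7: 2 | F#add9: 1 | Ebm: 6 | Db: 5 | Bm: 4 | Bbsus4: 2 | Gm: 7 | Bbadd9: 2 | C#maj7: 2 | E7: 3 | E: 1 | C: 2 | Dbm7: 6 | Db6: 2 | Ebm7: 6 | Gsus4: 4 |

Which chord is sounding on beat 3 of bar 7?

Beat 3 of bar 7 is beat (7−1)×5 + 3 = 33 overall.
Running totals: Emaj7 ends at 2, F#add9 ends at 3, Ebm ends at 9, Db ends at 14, Bm ends at 18, Bbsus4 ends at 20, Gm ends at 27, Bbadd9 ends at 29, C#maj7 ends at 31, E7 ends at 34.
Beat 33 falls within E7.

E7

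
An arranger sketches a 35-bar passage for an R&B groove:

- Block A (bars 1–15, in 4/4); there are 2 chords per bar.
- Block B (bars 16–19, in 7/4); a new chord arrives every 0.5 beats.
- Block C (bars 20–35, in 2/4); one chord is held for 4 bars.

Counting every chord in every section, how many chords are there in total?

90 chords

A: 15·4 = 60 beats, 60/2 = 30 chords.
B: 4·7 = 28 beats, 28/0.5 = 56 chords.
C: 16·2 = 32 beats, 32/8 = 4 chords.
Total: 30 + 56 + 4 = 90.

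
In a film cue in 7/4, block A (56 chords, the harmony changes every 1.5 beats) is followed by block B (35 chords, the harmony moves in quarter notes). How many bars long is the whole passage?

17 bars

A: 56 × 1.5 = 84 beats = 12 bars.
B: 35 × 1 = 35 beats = 5 bars.
Total: 12 + 5 = 17 bars.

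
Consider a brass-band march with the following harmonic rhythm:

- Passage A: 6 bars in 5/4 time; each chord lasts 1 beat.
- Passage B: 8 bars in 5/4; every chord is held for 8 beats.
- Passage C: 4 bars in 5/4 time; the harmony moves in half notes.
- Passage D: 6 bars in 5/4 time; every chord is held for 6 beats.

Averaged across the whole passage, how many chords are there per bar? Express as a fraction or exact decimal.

A: 6 × 5 = 30 beats ÷ 1 = 30 chords.
B: 8 × 5 = 40 beats ÷ 8 = 5 chords.
C: 4 × 5 = 20 beats ÷ 2 = 10 chords.
D: 6 × 5 = 30 beats ÷ 6 = 5 chords.
Overall: 50 chords over 24 bars → 50/24 = 25/12 chords per bar.

25/12 chords per bar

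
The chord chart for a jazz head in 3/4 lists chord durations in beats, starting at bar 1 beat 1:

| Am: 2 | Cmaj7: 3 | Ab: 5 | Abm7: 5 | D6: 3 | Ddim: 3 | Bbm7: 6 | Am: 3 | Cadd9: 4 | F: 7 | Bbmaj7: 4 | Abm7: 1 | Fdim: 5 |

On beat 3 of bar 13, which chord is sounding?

F

Beat 3 of bar 13 is beat (13−1)×3 + 3 = 39 overall.
Running totals: Am ends at 2, Cmaj7 ends at 5, Ab ends at 10, Abm7 ends at 15, D6 ends at 18, Ddim ends at 21, Bbm7 ends at 27, Am ends at 30, Cadd9 ends at 34, F ends at 41.
Beat 39 falls within F.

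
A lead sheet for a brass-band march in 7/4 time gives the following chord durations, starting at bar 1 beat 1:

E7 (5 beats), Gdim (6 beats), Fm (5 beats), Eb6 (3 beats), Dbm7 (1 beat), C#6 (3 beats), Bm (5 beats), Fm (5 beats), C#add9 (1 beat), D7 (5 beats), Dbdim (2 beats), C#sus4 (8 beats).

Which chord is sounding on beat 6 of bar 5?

Beat 6 of bar 5 is beat (5−1)×7 + 6 = 34 overall.
Running totals: E7 ends at 5, Gdim ends at 11, Fm ends at 16, Eb6 ends at 19, Dbm7 ends at 20, C#6 ends at 23, Bm ends at 28, Fm ends at 33, C#add9 ends at 34.
Beat 34 falls within C#add9.

C#add9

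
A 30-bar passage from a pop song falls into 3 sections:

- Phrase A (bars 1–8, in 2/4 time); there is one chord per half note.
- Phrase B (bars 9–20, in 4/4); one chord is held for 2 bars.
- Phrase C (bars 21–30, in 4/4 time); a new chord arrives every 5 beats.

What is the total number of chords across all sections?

A: 8·2 = 16 beats, 16/2 = 8 chords.
B: 12·4 = 48 beats, 48/8 = 6 chords.
C: 10·4 = 40 beats, 40/5 = 8 chords.
Total: 8 + 6 + 8 = 22.

22 chords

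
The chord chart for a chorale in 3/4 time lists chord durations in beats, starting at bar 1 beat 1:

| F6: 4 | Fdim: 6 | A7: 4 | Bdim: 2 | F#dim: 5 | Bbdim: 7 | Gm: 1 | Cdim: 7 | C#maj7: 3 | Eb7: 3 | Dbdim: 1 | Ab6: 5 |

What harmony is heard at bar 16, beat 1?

Ab6

Beat 1 of bar 16 is beat (16−1)×3 + 1 = 46 overall.
Running totals: F6 ends at 4, Fdim ends at 10, A7 ends at 14, Bdim ends at 16, F#dim ends at 21, Bbdim ends at 28, Gm ends at 29, Cdim ends at 36, C#maj7 ends at 39, Eb7 ends at 42, Dbdim ends at 43, Ab6 ends at 48.
Beat 46 falls within Ab6.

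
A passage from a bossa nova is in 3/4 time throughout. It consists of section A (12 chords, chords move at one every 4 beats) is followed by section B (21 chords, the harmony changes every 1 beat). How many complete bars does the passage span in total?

A: 12 × 4 = 48 beats = 16 bars.
B: 21 × 1 = 21 beats = 7 bars.
Total: 16 + 7 = 23 bars.

23 bars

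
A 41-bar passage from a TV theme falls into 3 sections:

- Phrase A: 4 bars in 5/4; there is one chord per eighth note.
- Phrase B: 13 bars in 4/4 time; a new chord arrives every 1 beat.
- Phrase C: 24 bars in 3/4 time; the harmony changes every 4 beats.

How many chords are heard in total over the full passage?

A: 4·5 = 20 beats, 20/0.5 = 40 chords.
B: 13·4 = 52 beats, 52/1 = 52 chords.
C: 24·3 = 72 beats, 72/4 = 18 chords.
Total: 40 + 52 + 18 = 110.

110 chords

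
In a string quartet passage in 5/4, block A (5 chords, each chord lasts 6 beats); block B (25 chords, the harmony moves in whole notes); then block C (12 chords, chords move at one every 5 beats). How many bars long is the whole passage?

38 bars

A: 5 × 6 = 30 beats = 6 bars.
B: 25 × 4 = 100 beats = 20 bars.
C: 12 × 5 = 60 beats = 12 bars.
Total: 6 + 20 + 12 = 38 bars.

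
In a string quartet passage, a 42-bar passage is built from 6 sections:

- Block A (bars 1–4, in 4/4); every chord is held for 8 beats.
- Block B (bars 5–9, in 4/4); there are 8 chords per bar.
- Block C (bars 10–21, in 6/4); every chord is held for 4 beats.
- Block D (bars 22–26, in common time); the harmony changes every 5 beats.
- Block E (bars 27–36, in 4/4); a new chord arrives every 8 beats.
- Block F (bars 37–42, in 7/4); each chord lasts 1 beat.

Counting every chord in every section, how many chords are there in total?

A: 4 bars × 4 beats = 16 beats; 8 beats/chord → 2 chords.
B: 5 bars × 4 beats = 20 beats; 0.5 beats/chord → 40 chords.
C: 12 bars × 6 beats = 72 beats; 4 beats/chord → 18 chords.
D: 5 bars × 4 beats = 20 beats; 5 beats/chord → 4 chords.
E: 10 bars × 4 beats = 40 beats; 8 beats/chord → 5 chords.
F: 6 bars × 7 beats = 42 beats; 1 beat/chord → 42 chords.
Total: 2 + 40 + 18 + 4 + 5 + 42 = 111.

111 chords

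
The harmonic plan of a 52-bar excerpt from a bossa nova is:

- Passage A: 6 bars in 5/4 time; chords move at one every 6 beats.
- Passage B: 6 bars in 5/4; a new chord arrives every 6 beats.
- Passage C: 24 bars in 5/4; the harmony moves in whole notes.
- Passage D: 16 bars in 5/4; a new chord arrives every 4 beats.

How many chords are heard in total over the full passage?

A has 30 beats and chords last 6 each, so 5 chords.
B has 30 beats and chords last 6 each, so 5 chords.
C has 120 beats and chords last 4 each, so 30 chords.
D has 80 beats and chords last 4 each, so 20 chords.
Total: 5 + 5 + 30 + 20 = 60.

60 chords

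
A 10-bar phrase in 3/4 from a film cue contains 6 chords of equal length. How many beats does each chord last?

5 beats

10 bars × 3 beats/bar = 30 beats total.
30 beats ÷ 6 chords = 5 beats per chord.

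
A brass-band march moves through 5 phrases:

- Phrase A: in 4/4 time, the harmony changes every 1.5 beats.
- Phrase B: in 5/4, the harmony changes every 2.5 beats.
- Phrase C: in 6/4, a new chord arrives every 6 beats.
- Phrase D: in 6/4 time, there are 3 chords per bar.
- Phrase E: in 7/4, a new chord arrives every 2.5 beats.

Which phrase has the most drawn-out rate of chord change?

A: 4/1.5 = 8/3 chords/bar.
B: 5/2.5 = 2 chords/bar.
C: 6/6 = 1 chord/bar.
D: 6/2 = 3 chords/bar.
E: 7/2.5 = 2.8 chords/bar.
Slowest is C at 1 chords/bar.

Phrase C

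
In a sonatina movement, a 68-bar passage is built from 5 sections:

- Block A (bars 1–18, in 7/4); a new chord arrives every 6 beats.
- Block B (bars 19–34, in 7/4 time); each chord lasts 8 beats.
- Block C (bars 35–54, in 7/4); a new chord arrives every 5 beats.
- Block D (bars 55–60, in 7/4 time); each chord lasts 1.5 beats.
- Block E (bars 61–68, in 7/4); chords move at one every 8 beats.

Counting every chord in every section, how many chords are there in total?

A: 18 bars × 7 beats = 126 beats; 6 beats/chord → 21 chords.
B: 16 bars × 7 beats = 112 beats; 8 beats/chord → 14 chords.
C: 20 bars × 7 beats = 140 beats; 5 beats/chord → 28 chords.
D: 6 bars × 7 beats = 42 beats; 1.5 beats/chord → 28 chords.
E: 8 bars × 7 beats = 56 beats; 8 beats/chord → 7 chords.
Total: 21 + 14 + 28 + 28 + 7 = 98.

98 chords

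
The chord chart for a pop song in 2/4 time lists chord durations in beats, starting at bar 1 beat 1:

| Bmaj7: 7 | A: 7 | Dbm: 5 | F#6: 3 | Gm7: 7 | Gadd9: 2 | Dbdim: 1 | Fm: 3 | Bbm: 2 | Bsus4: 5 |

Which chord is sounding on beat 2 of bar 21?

Beat 2 of bar 21 is beat (21−1)×2 + 2 = 42 overall.
Running totals: Bmaj7 ends at 7, A ends at 14, Dbm ends at 19, F#6 ends at 22, Gm7 ends at 29, Gadd9 ends at 31, Dbdim ends at 32, Fm ends at 35, Bbm ends at 37, Bsus4 ends at 42.
Beat 42 falls within Bsus4.

Bsus4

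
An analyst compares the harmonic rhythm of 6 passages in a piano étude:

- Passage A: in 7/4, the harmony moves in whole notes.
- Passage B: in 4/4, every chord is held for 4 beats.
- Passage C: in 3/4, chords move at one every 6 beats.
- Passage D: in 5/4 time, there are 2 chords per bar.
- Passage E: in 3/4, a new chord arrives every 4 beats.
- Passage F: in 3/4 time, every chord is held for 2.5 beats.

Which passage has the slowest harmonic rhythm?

Passage C

A: 7/4 = 1.75 chords/bar.
B: 4/4 = 1 chord/bar.
C: 3/6 = 0.5 chords/bar.
D: 5/2.5 = 2 chords/bar.
E: 3/4 = 0.75 chords/bar.
F: 3/2.5 = 1.2 chords/bar.
Slowest is C at 0.5 chords/bar.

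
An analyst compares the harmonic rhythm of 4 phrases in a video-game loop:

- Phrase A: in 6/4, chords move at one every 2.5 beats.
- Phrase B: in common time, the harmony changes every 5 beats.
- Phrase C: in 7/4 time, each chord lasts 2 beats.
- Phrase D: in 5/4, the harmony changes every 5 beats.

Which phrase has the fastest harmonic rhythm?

A: 6/2.5 = 2.4 chords/bar.
B: 4/5 = 0.8 chords/bar.
C: 7/2 = 3.5 chords/bar.
D: 5/5 = 1 chord/bar.
Fastest is C at 3.5 chords/bar.

Phrase C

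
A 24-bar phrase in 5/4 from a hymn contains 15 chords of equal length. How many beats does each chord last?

8 beats

24 bars × 5 beats/bar = 120 beats total.
120 beats ÷ 15 chords = 8 beats per chord.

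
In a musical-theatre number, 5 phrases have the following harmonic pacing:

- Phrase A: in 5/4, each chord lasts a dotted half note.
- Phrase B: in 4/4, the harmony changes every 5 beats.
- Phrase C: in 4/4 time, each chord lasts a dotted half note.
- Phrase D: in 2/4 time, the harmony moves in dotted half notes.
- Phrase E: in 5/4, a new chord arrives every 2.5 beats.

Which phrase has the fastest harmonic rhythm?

Phrase E

A: each chord is 3 beats in 5/4, so 5/3 per bar.
B: each chord is 5 beats in 4/4, so 0.8 per bar.
C: each chord is 3 beats in 4/4, so 4/3 per bar.
D: each chord is 3 beats in 2/4, so 2/3 per bar.
E: each chord is 2.5 beats in 5/4, so 2 per bar.
Fastest is E at 2 chords/bar.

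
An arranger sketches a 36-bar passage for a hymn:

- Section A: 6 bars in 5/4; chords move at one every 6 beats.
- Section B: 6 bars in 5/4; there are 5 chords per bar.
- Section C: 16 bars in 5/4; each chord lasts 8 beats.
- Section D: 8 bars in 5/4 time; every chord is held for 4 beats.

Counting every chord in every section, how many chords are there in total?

A: 6·5 = 30 beats, 30/6 = 5 chords.
B: 6·5 = 30 beats, 30/1 = 30 chords.
C: 16·5 = 80 beats, 80/8 = 10 chords.
D: 8·5 = 40 beats, 40/4 = 10 chords.
Total: 5 + 30 + 10 + 10 = 55.

55 chords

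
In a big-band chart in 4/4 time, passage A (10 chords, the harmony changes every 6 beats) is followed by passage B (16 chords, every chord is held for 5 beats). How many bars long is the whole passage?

A: 10 × 6 = 60 beats = 15 bars.
B: 16 × 5 = 80 beats = 20 bars.
Total: 15 + 20 = 35 bars.

35 bars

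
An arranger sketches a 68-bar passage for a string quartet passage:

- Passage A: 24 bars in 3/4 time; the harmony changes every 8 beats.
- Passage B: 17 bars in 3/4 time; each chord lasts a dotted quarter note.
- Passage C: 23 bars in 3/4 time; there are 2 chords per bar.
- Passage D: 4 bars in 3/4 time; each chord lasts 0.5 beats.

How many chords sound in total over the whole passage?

113 chords

A: 24·3 = 72 beats, 72/8 = 9 chords.
B: 17·3 = 51 beats, 51/1.5 = 34 chords.
C: 23·3 = 69 beats, 69/1.5 = 46 chords.
D: 4·3 = 12 beats, 12/0.5 = 24 chords.
Total: 9 + 34 + 46 + 24 = 113.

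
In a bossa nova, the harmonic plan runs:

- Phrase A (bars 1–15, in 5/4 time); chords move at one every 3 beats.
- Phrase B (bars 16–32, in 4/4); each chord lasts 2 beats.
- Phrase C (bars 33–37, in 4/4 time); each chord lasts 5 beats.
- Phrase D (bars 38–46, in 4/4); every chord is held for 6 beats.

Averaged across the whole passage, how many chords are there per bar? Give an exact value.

1.5 chords per bar

A: 15 bars of 5 beats is 75 beats; at 3 beats each that's 25 chords.
B: 17 bars of 4 beats is 68 beats; at 2 beats each that's 34 chords.
C: 5 bars of 4 beats is 20 beats; at 5 beats each that's 4 chords.
D: 9 bars of 4 beats is 36 beats; at 6 beats each that's 6 chords.
Overall: 69 chords over 46 bars → 69/46 = 1.5 chords per bar.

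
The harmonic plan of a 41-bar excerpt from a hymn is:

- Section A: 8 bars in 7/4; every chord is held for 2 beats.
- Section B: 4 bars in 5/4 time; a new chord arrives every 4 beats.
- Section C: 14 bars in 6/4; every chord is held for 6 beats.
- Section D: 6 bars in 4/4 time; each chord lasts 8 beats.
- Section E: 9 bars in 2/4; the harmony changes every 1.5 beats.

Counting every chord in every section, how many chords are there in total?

62 chords

A: 8 bars × 7 beats = 56 beats; 2 beats/chord → 28 chords.
B: 4 bars × 5 beats = 20 beats; 4 beats/chord → 5 chords.
C: 14 bars × 6 beats = 84 beats; 6 beats/chord → 14 chords.
D: 6 bars × 4 beats = 24 beats; 8 beats/chord → 3 chords.
E: 9 bars × 2 beats = 18 beats; 1.5 beats/chord → 12 chords.
Total: 28 + 5 + 14 + 3 + 12 = 62.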